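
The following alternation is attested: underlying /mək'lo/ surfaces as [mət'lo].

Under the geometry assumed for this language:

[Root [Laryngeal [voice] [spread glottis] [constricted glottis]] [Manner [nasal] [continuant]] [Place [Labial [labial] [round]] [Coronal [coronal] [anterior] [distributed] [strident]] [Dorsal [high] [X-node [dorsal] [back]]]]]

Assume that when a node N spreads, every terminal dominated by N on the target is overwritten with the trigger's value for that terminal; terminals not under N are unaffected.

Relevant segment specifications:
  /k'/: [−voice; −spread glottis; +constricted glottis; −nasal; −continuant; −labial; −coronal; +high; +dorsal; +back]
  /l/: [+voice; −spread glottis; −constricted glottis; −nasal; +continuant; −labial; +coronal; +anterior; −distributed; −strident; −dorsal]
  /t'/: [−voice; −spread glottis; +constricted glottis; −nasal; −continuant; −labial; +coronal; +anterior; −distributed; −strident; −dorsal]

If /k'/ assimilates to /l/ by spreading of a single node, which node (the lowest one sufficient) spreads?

Place

The alternation /k'/ → [t'] changes [coronal], [anterior], [distributed], [strident], [dorsal], [high], [back] and nothing else.
Tracing each changed feature up the tree, the paths first meet at Place; any lower node misses at least one of them.
Delinking /k'/'s Place and associating /l/'s Place gives precisely the feature bundle of [t'].
[continuant], [constricted glottis] — on which /l/ differs from /k'/ — are unchanged, so Root cannot have spread; the constituent is no larger than Place.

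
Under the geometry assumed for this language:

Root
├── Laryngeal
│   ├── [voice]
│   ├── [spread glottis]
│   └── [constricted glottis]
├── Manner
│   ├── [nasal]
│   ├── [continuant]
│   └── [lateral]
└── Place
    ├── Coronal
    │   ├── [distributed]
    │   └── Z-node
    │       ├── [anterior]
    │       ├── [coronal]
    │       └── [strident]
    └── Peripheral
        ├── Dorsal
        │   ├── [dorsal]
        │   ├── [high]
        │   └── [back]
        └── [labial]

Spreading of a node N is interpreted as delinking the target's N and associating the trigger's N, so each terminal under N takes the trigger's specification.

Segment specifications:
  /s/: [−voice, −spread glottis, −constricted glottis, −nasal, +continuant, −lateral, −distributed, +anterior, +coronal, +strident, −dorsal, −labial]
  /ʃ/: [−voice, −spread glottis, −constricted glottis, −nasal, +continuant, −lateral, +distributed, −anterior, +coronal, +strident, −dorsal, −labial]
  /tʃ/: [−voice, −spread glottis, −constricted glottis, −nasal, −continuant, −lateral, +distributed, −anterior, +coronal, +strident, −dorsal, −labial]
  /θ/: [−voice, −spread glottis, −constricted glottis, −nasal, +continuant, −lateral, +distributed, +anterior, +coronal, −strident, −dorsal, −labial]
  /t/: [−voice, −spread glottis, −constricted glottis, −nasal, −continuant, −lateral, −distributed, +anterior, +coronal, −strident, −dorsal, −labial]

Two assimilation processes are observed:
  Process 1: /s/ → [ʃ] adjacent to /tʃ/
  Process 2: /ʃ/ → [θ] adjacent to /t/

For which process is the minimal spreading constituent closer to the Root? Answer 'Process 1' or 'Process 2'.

Process 1

Process 1: the features that change are [anterior], [distributed]; the minimal node is Coronal (depth 2).
In Process 2, [anterior], [strident] change, so the minimal spreading node is Z-node at depth 3.
Coronal (depth 2) sits above Z-node (depth 3), making Process 1 the one with the higher spreading node.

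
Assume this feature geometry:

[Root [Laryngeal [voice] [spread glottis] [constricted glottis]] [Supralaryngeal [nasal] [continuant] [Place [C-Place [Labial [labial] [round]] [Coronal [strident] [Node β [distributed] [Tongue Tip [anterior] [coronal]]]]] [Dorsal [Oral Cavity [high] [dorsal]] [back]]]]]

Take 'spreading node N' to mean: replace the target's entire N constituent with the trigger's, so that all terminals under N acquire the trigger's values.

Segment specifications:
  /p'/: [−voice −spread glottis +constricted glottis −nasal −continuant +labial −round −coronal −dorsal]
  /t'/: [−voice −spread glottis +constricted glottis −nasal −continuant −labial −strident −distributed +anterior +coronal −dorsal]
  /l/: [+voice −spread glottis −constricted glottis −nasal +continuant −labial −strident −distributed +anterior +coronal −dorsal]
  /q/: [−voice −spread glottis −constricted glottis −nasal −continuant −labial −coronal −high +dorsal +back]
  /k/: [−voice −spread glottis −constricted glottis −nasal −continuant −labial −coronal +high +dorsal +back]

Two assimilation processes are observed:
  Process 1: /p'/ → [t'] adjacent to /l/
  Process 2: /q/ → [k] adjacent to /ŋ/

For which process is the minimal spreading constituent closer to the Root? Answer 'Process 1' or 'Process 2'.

Process 1

Process 1 alters [labial], [round], [coronal], [anterior], [distributed], [strident]; the lowest common ancestor is C-Place (depth 3 from Root).
In Process 2, [high] changes, so the minimal spreading node is [high] at depth 5.
C-Place (depth 3) sits above [high] (depth 5), making Process 1 the one with the higher spreading node.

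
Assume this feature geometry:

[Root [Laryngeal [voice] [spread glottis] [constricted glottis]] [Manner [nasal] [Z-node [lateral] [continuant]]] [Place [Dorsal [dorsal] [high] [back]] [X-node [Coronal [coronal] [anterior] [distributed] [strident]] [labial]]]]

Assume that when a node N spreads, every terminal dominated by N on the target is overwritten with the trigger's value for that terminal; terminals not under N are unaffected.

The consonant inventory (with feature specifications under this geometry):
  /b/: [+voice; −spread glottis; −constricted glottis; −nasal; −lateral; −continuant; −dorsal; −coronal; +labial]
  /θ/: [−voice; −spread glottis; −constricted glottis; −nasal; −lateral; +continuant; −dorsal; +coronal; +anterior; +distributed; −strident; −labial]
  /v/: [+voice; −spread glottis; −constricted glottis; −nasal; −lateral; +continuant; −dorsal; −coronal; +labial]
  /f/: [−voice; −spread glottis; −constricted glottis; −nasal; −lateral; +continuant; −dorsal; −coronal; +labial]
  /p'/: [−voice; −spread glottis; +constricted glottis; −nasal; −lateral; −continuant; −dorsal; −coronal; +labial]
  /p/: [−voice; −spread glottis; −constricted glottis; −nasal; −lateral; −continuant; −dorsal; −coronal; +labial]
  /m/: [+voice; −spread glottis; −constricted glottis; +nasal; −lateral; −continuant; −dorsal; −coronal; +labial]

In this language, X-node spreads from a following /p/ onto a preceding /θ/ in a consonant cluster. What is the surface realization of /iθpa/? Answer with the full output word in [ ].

Terminals under X-node in this geometry: [coronal], [anterior], [distributed], [strident], [labial].
Spreading X-node from /p/ onto /θ/ replaces those values with /p/'s: [−coronal], [+labial]. Features outside X-node ([voice], [spread glottis], [constricted glottis], …) stay as in /θ/.
This feature bundle is that of [f], so /iθpa/ surfaces as [ifpa].

[ifpa]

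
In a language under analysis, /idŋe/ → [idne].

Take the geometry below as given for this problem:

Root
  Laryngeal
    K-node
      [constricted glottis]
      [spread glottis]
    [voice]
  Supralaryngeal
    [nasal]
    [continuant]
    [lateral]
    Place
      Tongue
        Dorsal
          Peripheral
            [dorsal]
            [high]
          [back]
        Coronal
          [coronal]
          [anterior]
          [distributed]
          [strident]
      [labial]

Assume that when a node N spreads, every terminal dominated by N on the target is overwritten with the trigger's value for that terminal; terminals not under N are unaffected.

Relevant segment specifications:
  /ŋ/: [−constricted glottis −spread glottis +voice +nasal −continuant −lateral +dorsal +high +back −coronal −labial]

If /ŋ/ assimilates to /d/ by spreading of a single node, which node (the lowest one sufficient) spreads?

Feature comparison: [coronal], [anterior], [distributed], [strident], [dorsal], [high], [back] differ between /ŋ/ and [n]; the remaining terminals match.
The smallest constituent containing every changed terminal is Tongue — each of its daughters lacks at least one of the affected features.
Delinking /ŋ/'s Tongue and associating /d/'s Tongue gives precisely the feature bundle of [n].
[nasal] stays as in /ŋ/ although /d/ differs there, so no node dominating it spread; among the remaining candidates Tongue is the lowest that derives the output.

Tongue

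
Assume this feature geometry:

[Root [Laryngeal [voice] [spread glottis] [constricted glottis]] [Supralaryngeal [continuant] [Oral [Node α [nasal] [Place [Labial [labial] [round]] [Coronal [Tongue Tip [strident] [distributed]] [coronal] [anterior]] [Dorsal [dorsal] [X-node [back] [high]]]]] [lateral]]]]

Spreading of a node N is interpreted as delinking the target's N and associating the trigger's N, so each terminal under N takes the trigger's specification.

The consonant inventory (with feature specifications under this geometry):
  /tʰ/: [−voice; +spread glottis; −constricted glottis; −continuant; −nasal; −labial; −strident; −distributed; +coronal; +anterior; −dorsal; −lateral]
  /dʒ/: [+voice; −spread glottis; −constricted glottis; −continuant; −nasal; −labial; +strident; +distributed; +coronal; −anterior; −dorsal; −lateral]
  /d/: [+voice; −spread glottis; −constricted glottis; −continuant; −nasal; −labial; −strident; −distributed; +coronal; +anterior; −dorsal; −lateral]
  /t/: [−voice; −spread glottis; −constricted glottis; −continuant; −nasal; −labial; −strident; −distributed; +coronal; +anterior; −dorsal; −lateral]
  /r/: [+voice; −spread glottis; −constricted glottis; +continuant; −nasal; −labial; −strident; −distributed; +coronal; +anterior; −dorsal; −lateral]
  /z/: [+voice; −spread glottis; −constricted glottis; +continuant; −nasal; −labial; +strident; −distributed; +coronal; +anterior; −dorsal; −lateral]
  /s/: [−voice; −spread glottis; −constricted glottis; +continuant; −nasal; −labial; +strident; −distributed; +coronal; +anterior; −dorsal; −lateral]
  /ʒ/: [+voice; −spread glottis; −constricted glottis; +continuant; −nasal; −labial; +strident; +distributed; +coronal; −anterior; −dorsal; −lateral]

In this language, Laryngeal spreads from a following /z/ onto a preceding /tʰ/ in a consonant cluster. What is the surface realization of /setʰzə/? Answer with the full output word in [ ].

[sedzə]

The Laryngeal node dominates the terminals [voice], [spread glottis], [constricted glottis].
Spreading Laryngeal from /z/ onto /tʰ/ replaces those values with /z/'s: [+voice], [−spread glottis], [−constricted glottis]. Features outside Laryngeal ([continuant], [nasal], [labial], …) stay as in /tʰ/.
The resulting bundle matches /d/ in the inventory; substituting it for /tʰ/ gives [sedzə].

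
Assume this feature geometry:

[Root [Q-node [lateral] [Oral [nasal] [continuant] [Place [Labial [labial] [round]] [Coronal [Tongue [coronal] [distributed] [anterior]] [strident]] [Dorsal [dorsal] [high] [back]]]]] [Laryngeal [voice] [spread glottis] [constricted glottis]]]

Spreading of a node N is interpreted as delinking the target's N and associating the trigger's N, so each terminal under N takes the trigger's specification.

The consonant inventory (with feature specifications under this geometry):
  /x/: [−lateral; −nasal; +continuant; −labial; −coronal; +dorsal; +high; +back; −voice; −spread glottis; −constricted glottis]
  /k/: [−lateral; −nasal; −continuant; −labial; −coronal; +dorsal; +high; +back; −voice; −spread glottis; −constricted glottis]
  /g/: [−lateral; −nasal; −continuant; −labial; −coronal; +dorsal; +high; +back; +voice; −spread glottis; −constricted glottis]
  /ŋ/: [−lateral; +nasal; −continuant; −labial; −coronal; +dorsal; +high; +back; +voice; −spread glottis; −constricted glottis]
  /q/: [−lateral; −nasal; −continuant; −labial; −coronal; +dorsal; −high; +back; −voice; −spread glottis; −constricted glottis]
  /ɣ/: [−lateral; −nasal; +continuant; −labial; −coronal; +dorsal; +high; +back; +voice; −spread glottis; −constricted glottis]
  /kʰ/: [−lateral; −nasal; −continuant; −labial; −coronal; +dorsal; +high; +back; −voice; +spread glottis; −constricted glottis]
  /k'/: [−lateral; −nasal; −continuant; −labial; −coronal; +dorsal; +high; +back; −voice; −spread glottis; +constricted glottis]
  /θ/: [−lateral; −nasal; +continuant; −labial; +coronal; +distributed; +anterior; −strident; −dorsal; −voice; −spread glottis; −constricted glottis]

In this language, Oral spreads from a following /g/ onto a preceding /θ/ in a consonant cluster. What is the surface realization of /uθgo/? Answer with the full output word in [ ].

[ukgo]

Oral immediately or transitively dominates [nasal], [continuant], [labial], [round], [coronal], [distributed], [anterior], [strident], [dorsal], [high], [back].
After delinking /θ/'s Oral and linking /g/'s, the affected terminals become [−nasal], [−continuant], [−labial], [−coronal], [+dorsal], [+high], [+back]; [lateral], [voice], [spread glottis], … (outside Oral) are retained from /θ/.
The resulting bundle matches /k/ in the inventory; substituting it for /θ/ gives [ukgo].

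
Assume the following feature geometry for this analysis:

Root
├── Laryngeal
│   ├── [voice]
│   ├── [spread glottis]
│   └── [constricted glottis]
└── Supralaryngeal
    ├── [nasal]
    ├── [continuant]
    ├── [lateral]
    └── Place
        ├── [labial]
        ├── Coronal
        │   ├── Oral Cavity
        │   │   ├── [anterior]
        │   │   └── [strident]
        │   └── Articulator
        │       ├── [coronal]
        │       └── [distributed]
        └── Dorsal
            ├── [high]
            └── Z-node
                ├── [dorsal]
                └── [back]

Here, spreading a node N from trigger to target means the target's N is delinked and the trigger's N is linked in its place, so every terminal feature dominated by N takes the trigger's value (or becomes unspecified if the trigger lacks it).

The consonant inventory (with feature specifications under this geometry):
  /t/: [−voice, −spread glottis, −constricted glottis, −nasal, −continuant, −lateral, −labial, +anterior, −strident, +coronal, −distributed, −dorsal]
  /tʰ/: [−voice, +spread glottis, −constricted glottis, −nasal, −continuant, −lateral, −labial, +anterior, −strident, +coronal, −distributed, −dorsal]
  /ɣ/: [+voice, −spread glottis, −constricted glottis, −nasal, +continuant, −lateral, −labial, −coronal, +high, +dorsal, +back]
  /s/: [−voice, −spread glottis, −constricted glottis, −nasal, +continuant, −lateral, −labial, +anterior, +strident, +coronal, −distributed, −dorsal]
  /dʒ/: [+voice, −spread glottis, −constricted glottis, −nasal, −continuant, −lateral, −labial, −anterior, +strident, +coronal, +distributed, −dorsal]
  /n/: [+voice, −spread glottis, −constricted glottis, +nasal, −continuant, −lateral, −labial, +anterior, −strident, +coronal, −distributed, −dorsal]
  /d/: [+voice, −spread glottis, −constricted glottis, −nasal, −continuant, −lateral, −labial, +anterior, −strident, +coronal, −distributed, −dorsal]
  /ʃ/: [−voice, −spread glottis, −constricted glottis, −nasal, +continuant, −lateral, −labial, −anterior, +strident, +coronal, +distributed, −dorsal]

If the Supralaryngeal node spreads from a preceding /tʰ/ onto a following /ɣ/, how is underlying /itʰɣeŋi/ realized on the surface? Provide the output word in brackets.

[itʰdeŋi]

Supralaryngeal immediately or transitively dominates [nasal], [continuant], [lateral], [labial], [anterior], [strident], [coronal], [distributed], [high], [dorsal], [back].
Spreading Supralaryngeal from /tʰ/ onto /ɣ/ replaces those values with /tʰ/'s: [−nasal], [−continuant], [−lateral], [−labial], [+anterior], [−strident], [+coronal], [−distributed], [−dorsal]. Features outside Supralaryngeal ([voice], [spread glottis], [constricted glottis]) stay as in /ɣ/.
This feature bundle is that of [d], so /itʰɣeŋi/ surfaces as [itʰdeŋi].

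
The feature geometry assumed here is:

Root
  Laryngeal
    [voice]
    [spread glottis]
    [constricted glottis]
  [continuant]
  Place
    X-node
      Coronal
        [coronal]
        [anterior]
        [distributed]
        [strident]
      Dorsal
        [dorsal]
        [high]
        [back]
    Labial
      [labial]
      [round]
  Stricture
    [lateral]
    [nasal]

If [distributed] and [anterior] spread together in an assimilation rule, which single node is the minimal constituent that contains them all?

Coronal

[distributed]: Root ▹ Place ▹ X-node ▹ Coronal ▹ [distributed].
[anterior]: Root ▹ Place ▹ X-node ▹ Coronal ▹ [anterior].
The lowest node appearing on every path is Coronal; each proper daughter of Coronal fails to dominate at least one of the listed features.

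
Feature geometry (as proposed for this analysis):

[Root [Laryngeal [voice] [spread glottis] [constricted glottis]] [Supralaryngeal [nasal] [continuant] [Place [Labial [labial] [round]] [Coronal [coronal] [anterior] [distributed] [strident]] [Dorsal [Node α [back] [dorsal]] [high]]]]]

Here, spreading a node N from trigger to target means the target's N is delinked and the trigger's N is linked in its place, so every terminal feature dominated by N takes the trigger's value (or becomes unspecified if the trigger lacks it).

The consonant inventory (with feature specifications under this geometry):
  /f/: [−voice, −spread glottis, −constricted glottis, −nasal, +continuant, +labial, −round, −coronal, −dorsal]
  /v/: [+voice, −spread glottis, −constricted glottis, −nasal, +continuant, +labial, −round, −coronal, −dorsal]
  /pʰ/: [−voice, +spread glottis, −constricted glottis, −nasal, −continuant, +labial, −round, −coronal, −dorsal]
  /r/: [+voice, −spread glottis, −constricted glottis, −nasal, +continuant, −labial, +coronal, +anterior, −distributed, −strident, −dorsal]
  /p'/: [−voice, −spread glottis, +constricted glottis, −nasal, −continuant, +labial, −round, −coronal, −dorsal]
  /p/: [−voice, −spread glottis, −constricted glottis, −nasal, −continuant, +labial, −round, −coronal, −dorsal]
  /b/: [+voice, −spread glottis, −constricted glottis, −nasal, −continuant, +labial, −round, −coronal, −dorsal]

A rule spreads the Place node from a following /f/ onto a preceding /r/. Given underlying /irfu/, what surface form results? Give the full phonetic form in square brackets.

[ivfu]

The Place node dominates the terminals [labial], [round], [coronal], [anterior], [distributed], [strident], [back], [dorsal], [high].
The target acquires /f/'s values for everything under Place — [+labial], [−round], [−coronal], [−dorsal] — while keeping its own [voice], [spread glottis], [constricted glottis], ….
The resulting bundle matches /v/ in the inventory; substituting it for /r/ gives [ivfu].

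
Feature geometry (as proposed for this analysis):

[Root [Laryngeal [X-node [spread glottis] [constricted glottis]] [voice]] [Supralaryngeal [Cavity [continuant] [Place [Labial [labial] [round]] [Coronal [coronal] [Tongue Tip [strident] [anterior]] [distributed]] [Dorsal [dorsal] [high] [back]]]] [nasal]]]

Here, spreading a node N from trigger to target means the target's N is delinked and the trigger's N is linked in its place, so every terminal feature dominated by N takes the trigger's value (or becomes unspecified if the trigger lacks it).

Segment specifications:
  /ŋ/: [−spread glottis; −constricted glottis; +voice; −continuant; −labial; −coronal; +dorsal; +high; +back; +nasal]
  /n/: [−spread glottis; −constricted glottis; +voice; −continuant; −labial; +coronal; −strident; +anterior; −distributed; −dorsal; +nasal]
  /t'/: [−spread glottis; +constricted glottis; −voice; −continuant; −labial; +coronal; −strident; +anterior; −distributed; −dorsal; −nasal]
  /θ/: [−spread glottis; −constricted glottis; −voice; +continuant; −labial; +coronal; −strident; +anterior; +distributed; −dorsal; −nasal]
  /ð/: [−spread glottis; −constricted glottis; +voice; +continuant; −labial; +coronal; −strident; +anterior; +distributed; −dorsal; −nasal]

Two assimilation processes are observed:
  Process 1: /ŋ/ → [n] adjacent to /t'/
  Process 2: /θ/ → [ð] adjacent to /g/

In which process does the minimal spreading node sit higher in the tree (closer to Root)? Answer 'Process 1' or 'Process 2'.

Process 2

In Process 1, [coronal], [anterior], [distributed], [strident], [dorsal], [high], [back] change, so the minimal spreading node is Place at depth 3.
Process 2: the feature that changes is [voice]; the minimal node is [voice] (depth 2).
[voice] (depth 2) sits above Place (depth 3), making Process 2 the one with the higher spreading node.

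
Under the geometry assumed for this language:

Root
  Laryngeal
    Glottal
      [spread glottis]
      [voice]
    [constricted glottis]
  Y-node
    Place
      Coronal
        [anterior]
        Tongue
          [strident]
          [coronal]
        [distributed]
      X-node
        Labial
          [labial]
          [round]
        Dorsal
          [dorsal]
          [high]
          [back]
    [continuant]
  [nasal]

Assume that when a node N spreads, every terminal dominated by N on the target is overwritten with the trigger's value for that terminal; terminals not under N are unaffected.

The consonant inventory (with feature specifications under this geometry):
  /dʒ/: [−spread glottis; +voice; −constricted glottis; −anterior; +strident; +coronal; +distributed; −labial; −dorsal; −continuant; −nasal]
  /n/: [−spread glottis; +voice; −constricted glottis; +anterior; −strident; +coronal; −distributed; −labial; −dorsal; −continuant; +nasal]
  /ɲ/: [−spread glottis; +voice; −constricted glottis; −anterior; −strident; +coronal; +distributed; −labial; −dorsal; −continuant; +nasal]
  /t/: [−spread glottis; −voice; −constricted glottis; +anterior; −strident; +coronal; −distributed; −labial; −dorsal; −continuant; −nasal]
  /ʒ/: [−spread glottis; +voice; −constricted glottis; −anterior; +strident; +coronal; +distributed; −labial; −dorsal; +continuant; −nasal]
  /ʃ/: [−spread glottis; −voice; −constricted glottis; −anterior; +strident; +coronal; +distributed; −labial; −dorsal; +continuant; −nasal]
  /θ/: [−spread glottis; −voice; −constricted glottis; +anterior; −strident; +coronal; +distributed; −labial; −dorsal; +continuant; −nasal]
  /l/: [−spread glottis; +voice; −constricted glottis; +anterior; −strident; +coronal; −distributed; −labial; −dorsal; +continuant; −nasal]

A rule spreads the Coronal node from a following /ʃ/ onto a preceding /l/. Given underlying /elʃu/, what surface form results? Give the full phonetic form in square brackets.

[eʒʃu]

Coronal immediately or transitively dominates [anterior], [strident], [coronal], [distributed].
After delinking /l/'s Coronal and linking /ʃ/'s, the affected terminals become [−anterior], [+strident], [+coronal], [+distributed]; [spread glottis], [voice], [constricted glottis], … (outside Coronal) are retained from /l/.
This feature bundle is that of [ʒ], so /elʃu/ surfaces as [eʒʃu].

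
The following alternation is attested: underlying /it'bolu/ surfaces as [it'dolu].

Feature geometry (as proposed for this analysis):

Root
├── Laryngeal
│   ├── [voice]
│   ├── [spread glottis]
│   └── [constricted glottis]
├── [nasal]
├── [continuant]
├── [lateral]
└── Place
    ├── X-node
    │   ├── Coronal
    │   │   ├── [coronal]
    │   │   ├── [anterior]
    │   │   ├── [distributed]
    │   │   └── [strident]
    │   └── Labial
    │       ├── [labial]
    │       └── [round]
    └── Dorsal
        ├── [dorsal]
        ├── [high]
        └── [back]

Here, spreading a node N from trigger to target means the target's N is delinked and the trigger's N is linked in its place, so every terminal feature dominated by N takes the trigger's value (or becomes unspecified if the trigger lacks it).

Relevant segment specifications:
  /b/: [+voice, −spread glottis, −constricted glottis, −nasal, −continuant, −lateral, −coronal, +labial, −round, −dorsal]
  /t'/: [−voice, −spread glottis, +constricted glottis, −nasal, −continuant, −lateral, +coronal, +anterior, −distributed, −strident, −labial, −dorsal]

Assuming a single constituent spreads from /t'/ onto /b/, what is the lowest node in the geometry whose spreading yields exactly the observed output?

X-node

The alternation /b/ → [d] changes [labial], [round], [coronal], [anterior], [distributed], [strident] and nothing else.
The smallest constituent containing every changed terminal is X-node — each of its daughters lacks at least one of the affected features.
Delinking /b/'s X-node and associating /t'/'s X-node gives precisely the feature bundle of [d].
Features on which the two segments disagree outside X-node, such as [constricted glottis], [voice], are unchanged — nothing dominating them spread, and X-node is the minimal sufficient constituent.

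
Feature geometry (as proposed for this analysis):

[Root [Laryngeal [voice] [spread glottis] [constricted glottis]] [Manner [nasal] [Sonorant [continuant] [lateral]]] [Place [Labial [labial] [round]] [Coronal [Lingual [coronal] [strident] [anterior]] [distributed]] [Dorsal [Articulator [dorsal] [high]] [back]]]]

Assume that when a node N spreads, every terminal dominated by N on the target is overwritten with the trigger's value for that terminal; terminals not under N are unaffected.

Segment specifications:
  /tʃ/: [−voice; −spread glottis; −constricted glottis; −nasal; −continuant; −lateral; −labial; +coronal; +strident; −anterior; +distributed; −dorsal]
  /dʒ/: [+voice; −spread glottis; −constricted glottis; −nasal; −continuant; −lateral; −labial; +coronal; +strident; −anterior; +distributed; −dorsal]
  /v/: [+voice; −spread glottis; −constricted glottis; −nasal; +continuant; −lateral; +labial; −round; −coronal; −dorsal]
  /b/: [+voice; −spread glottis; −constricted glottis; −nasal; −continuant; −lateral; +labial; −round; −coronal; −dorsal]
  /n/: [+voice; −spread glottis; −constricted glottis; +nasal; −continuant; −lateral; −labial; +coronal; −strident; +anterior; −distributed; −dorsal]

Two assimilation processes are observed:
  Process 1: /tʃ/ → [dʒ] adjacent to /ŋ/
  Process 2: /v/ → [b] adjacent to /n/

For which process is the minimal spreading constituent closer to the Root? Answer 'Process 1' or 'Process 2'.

Process 1

Process 1 alters [voice]; the lowest dominating node is [voice] (depth 2 from Root).
In Process 2, [continuant] changes, so the minimal spreading node is [continuant] at depth 3.
Depth 2 < depth 3; Process 1 involves the structurally higher constituent [voice].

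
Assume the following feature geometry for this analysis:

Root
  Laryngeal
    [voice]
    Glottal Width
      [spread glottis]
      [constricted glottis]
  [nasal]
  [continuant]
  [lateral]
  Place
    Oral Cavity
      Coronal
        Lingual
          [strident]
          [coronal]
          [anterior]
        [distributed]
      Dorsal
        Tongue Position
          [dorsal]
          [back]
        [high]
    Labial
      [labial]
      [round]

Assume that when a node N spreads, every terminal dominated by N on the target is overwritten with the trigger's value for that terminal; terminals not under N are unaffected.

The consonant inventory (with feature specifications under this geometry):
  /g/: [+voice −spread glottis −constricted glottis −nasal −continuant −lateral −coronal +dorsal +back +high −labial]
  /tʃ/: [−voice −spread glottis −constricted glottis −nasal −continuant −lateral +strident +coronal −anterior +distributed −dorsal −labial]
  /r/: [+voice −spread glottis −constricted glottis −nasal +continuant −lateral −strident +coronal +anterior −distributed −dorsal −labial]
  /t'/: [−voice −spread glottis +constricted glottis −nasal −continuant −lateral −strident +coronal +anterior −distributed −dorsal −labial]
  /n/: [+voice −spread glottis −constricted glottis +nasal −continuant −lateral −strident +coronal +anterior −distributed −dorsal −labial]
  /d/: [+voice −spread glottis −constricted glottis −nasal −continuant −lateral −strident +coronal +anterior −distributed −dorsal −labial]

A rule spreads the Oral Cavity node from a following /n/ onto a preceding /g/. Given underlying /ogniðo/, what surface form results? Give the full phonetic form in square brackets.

Oral Cavity immediately or transitively dominates [strident], [coronal], [anterior], [distributed], [dorsal], [back], [high].
Spreading Oral Cavity from /n/ onto /g/ replaces those values with /n/'s: [−strident], [+coronal], [+anterior], [−distributed], [−dorsal]. Features outside Oral Cavity ([voice], [spread glottis], [constricted glottis], …) stay as in /g/.
The resulting bundle matches /d/ in the inventory; substituting it for /g/ gives [odniðo].

[odniðo]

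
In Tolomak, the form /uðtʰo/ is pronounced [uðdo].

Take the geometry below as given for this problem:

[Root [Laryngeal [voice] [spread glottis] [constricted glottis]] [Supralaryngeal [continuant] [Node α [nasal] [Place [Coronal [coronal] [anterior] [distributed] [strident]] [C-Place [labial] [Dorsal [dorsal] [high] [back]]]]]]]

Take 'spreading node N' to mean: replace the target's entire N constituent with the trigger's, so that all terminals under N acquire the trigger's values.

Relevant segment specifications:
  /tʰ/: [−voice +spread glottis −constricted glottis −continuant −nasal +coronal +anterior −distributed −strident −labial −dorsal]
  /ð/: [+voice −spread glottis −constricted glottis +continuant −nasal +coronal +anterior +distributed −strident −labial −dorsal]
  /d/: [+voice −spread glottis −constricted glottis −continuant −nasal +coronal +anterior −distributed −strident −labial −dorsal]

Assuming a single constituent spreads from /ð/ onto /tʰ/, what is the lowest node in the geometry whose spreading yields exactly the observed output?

Laryngeal

The alternation /tʰ/ → [d] changes [voice], [spread glottis] and nothing else.
Tracing each changed feature up the tree, the paths first meet at Laryngeal; any lower node misses at least one of them.
Delinking /tʰ/'s Laryngeal and associating /ð/'s Laryngeal gives precisely the feature bundle of [d].
Had Root spread, [distributed], [continuant] would have taken /ð/'s values; they stay as in /tʰ/, confirming the spreading constituent is exactly Laryngeal.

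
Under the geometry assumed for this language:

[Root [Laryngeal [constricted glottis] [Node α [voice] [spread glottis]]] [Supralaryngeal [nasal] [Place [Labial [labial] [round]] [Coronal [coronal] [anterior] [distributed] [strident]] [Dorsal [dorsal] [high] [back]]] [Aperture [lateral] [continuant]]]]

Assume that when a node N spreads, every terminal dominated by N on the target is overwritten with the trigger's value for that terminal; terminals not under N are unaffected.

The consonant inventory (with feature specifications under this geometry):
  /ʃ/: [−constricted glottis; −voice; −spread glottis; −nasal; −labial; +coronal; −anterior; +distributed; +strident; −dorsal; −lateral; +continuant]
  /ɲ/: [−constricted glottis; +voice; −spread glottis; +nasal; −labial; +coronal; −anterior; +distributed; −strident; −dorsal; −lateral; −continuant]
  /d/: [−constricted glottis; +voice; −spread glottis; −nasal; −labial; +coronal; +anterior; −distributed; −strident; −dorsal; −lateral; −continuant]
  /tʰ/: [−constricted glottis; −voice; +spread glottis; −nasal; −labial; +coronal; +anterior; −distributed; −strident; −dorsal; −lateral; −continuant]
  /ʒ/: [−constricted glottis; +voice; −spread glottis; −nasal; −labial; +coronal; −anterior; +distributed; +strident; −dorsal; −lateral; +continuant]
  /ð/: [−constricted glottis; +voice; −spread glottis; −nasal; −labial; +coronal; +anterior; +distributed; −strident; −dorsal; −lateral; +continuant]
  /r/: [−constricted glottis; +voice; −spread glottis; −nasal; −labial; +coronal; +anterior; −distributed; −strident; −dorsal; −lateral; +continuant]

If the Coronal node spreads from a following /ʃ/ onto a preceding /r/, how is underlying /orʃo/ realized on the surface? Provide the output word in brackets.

[oʒʃo]

Terminals under Coronal in this geometry: [coronal], [anterior], [distributed], [strident].
After delinking /r/'s Coronal and linking /ʃ/'s, the affected terminals become [+coronal], [−anterior], [+distributed], [+strident]; [constricted glottis], [voice], [spread glottis], … (outside Coronal) are retained from /r/.
The resulting bundle matches /ʒ/ in the inventory; substituting it for /r/ gives [oʒʃo].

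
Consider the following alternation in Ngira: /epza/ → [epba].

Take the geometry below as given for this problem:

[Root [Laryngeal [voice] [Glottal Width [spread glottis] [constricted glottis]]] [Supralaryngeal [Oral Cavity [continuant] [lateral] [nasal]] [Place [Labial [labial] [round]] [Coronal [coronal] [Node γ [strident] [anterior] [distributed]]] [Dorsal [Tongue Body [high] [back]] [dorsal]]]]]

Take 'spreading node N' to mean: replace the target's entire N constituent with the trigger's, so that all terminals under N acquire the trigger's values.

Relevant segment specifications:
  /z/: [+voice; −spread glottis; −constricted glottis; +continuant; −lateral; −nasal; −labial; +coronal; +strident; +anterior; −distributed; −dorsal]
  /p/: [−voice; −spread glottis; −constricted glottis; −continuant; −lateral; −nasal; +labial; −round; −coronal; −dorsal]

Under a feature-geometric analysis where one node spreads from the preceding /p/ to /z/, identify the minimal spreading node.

/z/ and [b] differ in [continuant], [labial], [round], [coronal], [anterior], [distributed], [strident]; every other specified feature is identical.
The smallest constituent containing every changed terminal is Supralaryngeal — each of its daughters lacks at least one of the affected features.
Spreading Supralaryngeal from /p/ overwrites each of those terminals with /p/'s values, yielding exactly [b].
Since [voice] is preserved even though /p/ disagrees there, no node above Supralaryngeal spread.

Supralaryngeal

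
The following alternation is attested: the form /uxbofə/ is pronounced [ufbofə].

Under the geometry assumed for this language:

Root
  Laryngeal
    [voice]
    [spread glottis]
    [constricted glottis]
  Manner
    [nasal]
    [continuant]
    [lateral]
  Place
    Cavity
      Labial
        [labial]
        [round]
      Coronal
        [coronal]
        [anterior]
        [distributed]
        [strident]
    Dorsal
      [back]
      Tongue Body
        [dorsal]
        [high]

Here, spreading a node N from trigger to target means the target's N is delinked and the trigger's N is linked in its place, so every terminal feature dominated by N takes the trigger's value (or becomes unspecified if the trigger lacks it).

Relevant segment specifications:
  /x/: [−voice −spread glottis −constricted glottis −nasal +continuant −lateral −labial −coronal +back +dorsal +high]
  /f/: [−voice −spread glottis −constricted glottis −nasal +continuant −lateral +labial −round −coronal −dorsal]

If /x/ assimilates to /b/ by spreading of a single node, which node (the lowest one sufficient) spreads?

Place

The alternation /x/ → [f] changes [labial], [round], [dorsal], [high], [back] and nothing else.
The smallest constituent containing every changed terminal is Place — each of its daughters lacks at least one of the affected features.
Spreading Place from /b/ overwrites each of those terminals with /b/'s values, yielding exactly [f].
Had Root spread, [continuant], [voice] would have taken /b/'s values; they stay as in /x/, confirming the spreading constituent is exactly Place.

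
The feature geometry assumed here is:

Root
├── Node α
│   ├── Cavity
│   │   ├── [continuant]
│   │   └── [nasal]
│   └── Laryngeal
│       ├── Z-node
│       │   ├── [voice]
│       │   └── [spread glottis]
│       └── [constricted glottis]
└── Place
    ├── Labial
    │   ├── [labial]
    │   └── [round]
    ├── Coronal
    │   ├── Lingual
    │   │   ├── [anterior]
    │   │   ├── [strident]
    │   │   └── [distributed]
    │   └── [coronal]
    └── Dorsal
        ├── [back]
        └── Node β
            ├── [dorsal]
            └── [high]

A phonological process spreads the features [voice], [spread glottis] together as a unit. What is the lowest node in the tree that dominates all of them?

Z-node

[voice]: Root / Node α / Laryngeal / Z-node / [voice].
[spread glottis]: Root / Node α / Laryngeal / Z-node / [spread glottis].
Z-node is the lowest common ancestor — every listed feature sits under it, and no single subconstituent of Z-node covers them all.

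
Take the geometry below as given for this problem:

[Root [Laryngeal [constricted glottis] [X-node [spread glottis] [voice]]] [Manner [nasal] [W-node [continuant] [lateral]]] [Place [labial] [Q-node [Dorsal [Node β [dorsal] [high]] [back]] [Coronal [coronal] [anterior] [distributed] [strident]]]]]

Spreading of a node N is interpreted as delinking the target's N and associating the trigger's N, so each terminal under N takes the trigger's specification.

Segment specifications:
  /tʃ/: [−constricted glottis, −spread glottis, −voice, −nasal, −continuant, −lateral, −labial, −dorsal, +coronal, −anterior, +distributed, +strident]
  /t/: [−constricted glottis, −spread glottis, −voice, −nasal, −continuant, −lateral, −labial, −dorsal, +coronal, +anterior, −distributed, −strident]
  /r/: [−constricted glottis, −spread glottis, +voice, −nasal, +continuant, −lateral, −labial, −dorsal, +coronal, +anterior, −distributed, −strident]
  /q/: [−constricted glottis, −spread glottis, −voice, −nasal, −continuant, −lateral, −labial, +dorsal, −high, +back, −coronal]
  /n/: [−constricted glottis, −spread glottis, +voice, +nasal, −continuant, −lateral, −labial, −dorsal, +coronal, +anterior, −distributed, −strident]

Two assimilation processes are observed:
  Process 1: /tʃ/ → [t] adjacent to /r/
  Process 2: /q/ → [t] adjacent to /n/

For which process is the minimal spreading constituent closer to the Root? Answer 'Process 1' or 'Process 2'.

Process 2

Process 1: the features that change are [anterior], [distributed], [strident]; the minimal node is Coronal (depth 3).
In Process 2, [coronal], [anterior], [distributed], [strident], [dorsal], [high], [back] change, so the minimal spreading node is Q-node at depth 2.
Depth 2 < depth 3; Process 2 involves the structurally higher constituent Q-node.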